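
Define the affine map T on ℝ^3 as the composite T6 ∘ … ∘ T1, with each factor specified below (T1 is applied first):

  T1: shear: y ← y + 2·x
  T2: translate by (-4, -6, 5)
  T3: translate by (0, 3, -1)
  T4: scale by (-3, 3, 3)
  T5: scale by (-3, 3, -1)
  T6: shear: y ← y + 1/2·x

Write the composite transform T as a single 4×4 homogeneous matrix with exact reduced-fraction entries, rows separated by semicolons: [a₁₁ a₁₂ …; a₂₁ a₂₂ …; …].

T = [9 0 0 -36; 45/2 9 0 -45; 0 0 -3 -12; 0 0 0 1]

T1 = [1 0 0 0; 2 1 0 0; 0 0 1 0; 0 0 0 1]
T2·T1 = [1 0 0 -4; 2 1 0 -6; 0 0 1 5; 0 0 0 1]
T3·…·T1 = [1 0 0 -4; 2 1 0 -3; 0 0 1 4; 0 0 0 1]
T4·…·T1 = [-3 0 0 12; 6 3 0 -9; 0 0 3 12; 0 0 0 1]
T5·…·T1 = [9 0 0 -36; 18 9 0 -27; 0 0 -3 -12; 0 0 0 1]
T6·…·T1 = [9 0 0 -36; 45/2 9 0 -45; 0 0 -3 -12; 0 0 0 1]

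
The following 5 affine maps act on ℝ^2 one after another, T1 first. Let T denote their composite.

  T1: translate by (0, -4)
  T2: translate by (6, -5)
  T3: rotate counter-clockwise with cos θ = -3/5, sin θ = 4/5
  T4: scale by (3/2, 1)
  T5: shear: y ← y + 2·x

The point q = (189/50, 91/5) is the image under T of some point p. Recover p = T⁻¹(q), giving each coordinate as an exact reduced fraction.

T1 = [1 0 0; 0 1 -4; 0 0 1]
T2·T1 = [1 0 6; 0 1 -9; 0 0 1]
T3·…·T1 = [-3/5 -4/5 18/5; 4/5 -3/5 51/5; 0 0 1]
T4·…·T1 = [-9/10 -6/5 27/5; 4/5 -3/5 51/5; 0 0 1]
T5·…·T1 = [-9/10 -6/5 27/5; -1 -3 21; 0 0 1]
det M = 3/2; M⁻¹ = [-2 4/5 -6; 2/3 -3/5 9; 0 0 1]
M⁻¹ · (189/50, 91/5)ᵀ = (1, 3/5)ᵀ

p = (1, 3/5)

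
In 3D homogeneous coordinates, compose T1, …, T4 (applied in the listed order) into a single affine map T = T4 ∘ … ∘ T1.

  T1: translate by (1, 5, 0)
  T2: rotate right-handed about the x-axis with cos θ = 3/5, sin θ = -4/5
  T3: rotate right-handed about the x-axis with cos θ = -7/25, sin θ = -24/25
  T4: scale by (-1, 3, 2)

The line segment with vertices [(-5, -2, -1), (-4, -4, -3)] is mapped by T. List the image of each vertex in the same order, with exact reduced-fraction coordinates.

image vertices: (4, -237/25, -6/25), (3, -747/125, 614/125)

T1 translate by (1, 5, 0): (-5, -2, -1) → (-4, 3, -1); (-4, -4, -3) → (-3, 1, -3)
T2 rotate right-handed about the x-axis with cos θ = 3/5, sin θ = -4/5: (-4, 3, -1) → (-4, 1, -3); (-3, 1, -3) → (-3, -9/5, -13/5)
T3 rotate right-handed about the x-axis with cos θ = -7/25, sin θ = -24/25: (-4, 1, -3) → (-4, -79/25, -3/25); (-3, -9/5, -13/5) → (-3, -249/125, 307/125)
T4 scale by (-1, 3, 2): (-4, -79/25, -3/25) → (4, -237/25, -6/25); (-3, -249/125, 307/125) → (3, -747/125, 614/125)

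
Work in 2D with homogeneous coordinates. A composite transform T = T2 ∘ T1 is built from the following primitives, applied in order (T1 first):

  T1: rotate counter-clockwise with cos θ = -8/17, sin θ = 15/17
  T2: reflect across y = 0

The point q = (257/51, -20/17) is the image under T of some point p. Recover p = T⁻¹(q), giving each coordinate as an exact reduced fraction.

p = (-4/3, -5)

T1 = [-8/17 -15/17 0; 15/17 -8/17 0; 0 0 1]
T2·T1 = [-8/17 -15/17 0; -15/17 8/17 0; 0 0 1]
det M = -1; M⁻¹ = [-8/17 -15/17 0; -15/17 8/17 0; 0 0 1]
M⁻¹ · (257/51, -20/17)ᵀ = (-4/3, -5)ᵀ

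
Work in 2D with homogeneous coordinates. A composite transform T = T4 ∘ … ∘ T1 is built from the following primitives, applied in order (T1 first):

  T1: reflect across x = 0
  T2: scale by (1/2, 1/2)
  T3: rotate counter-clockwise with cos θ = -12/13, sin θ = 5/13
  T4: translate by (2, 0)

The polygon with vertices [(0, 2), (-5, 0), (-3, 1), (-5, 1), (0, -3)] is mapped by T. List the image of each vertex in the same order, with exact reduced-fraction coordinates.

T1 reflect across x = 0: (0, 2) → (0, 2); (-5, 0) → (5, 0); (-3, 1) → (3, 1); (-5, 1) → (5, 1); (0, -3) → (0, -3)
T2 scale by (1/2, 1/2): (0, 2) → (0, 1); (5, 0) → (5/2, 0); (3, 1) → (3/2, 1/2); (5, 1) → (5/2, 1/2); (0, -3) → (0, -3/2)
T3 rotate counter-clockwise with cos θ = -12/13, sin θ = 5/13: (0, 1) → (-5/13, -12/13); (5/2, 0) → (-30/13, 25/26); (3/2, 1/2) → (-41/26, 3/26); (5/2, 1/2) → (-5/2, 1/2); (0, -3/2) → (15/26, 18/13)
T4 translate by (2, 0): (-5/13, -12/13) → (21/13, -12/13); (-30/13, 25/26) → (-4/13, 25/26); (-41/26, 3/26) → (11/26, 3/26); (-5/2, 1/2) → (-1/2, 1/2); (15/26, 18/13) → (67/26, 18/13)

image vertices: (21/13, -12/13), (-4/13, 25/26), (11/26, 3/26), (-1/2, 1/2), (67/26, 18/13)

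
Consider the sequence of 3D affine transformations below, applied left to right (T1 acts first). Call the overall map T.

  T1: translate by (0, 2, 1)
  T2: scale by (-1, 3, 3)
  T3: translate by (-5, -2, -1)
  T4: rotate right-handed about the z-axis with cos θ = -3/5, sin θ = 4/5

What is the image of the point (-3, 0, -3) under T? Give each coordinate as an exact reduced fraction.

T1 translate by (0, 2, 1): (-3, 0, -3) → (-3, 2, -2)
T2 scale by (-1, 3, 3): (-3, 2, -2) → (3, 6, -6)
T3 translate by (-5, -2, -1): (3, 6, -6) → (-2, 4, -7)
T4 rotate right-handed about the z-axis with cos θ = -3/5, sin θ = 4/5: (-2, 4, -7) → (-2, -4, -7)

T(p) = (-2, -4, -7)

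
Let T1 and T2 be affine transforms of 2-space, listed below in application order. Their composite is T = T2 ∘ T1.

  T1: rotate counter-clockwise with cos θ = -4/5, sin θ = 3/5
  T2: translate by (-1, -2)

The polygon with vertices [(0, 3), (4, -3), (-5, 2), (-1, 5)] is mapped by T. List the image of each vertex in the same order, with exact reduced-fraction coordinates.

image vertices: (-14/5, -22/5), (-12/5, 14/5), (9/5, -33/5), (-16/5, -33/5)

T1 rotate counter-clockwise with cos θ = -4/5, sin θ = 3/5: (0, 3) → (-9/5, -12/5); (4, -3) → (-7/5, 24/5); (-5, 2) → (14/5, -23/5); (-1, 5) → (-11/5, -23/5)
T2 translate by (-1, -2): (-9/5, -12/5) → (-14/5, -22/5); (-7/5, 24/5) → (-12/5, 14/5); (14/5, -23/5) → (9/5, -33/5); (-11/5, -23/5) → (-16/5, -33/5)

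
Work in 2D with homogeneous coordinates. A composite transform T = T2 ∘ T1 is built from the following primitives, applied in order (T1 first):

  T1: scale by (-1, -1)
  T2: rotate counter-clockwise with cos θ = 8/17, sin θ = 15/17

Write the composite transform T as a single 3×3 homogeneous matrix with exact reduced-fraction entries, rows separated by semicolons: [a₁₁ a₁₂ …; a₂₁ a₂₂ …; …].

T = [-8/17 15/17 0; -15/17 -8/17 0; 0 0 1]

T1 = [-1 0 0; 0 -1 0; 0 0 1]
T2·T1 = [-8/17 15/17 0; -15/17 -8/17 0; 0 0 1]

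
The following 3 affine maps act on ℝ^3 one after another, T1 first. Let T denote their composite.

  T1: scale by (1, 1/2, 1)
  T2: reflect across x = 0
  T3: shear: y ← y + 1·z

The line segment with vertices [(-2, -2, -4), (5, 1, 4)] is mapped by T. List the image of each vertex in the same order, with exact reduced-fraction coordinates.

image vertices: (2, -5, -4), (-5, 9/2, 4)

T1 scale by (1, 1/2, 1): (-2, -2, -4) → (-2, -1, -4); (5, 1, 4) → (5, 1/2, 4)
T2 reflect across x = 0: (-2, -1, -4) → (2, -1, -4); (5, 1/2, 4) → (-5, 1/2, 4)
T3 shear: y ← y + 1·z: (2, -1, -4) → (2, -5, -4); (-5, 1/2, 4) → (-5, 9/2, 4)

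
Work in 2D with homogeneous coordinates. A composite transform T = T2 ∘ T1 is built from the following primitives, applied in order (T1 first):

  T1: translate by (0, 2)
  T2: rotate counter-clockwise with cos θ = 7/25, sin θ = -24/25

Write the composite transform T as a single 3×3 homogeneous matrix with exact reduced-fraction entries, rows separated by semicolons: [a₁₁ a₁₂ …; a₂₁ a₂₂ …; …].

T = [7/25 24/25 48/25; -24/25 7/25 14/25; 0 0 1]

T1 = [1 0 0; 0 1 2; 0 0 1]
T2·T1 = [7/25 24/25 48/25; -24/25 7/25 14/25; 0 0 1]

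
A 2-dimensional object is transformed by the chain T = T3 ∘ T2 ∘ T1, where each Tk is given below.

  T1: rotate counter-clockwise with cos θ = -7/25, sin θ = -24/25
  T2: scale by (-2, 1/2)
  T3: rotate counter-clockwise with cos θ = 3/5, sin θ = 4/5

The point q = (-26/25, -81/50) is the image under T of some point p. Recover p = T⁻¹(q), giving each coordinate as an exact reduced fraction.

T1 = [-7/25 24/25 0; -24/25 -7/25 0; 0 0 1]
T2·T1 = [14/25 -48/25 0; -12/25 -7/50 0; 0 0 1]
T3·…·T1 = [18/25 -26/25 0; 4/25 -81/50 0; 0 0 1]
det M = -1; M⁻¹ = [81/50 -26/25 0; 4/25 -18/25 0; 0 0 1]
M⁻¹ · (-26/25, -81/50)ᵀ = (0, 1)ᵀ

p = (0, 1)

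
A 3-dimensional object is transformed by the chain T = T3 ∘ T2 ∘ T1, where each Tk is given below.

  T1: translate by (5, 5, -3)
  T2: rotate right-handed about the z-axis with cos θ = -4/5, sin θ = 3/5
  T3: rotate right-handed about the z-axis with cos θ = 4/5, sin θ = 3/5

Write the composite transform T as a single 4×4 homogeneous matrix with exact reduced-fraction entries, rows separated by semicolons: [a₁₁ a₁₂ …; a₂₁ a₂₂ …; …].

T1 = [1 0 0 5; 0 1 0 5; 0 0 1 -3; 0 0 0 1]
T2·T1 = [-4/5 -3/5 0 -7; 3/5 -4/5 0 -1; 0 0 1 -3; 0 0 0 1]
T3·…·T1 = [-1 0 0 -5; 0 -1 0 -5; 0 0 1 -3; 0 0 0 1]

T = [-1 0 0 -5; 0 -1 0 -5; 0 0 1 -3; 0 0 0 1]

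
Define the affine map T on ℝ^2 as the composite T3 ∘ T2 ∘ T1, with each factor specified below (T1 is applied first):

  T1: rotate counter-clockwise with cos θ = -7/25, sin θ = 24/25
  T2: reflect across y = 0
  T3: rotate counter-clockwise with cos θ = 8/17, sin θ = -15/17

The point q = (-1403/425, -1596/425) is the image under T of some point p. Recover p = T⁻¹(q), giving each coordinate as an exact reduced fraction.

p = (4, -3)

T1 = [-7/25 -24/25 0; 24/25 -7/25 0; 0 0 1]
T2·T1 = [-7/25 -24/25 0; -24/25 7/25 0; 0 0 1]
T3·…·T1 = [-416/425 -87/425 0; -87/425 416/425 0; 0 0 1]
det M = -1; M⁻¹ = [-416/425 -87/425 0; -87/425 416/425 0; 0 0 1]
M⁻¹ · (-1403/425, -1596/425)ᵀ = (4, -3)ᵀ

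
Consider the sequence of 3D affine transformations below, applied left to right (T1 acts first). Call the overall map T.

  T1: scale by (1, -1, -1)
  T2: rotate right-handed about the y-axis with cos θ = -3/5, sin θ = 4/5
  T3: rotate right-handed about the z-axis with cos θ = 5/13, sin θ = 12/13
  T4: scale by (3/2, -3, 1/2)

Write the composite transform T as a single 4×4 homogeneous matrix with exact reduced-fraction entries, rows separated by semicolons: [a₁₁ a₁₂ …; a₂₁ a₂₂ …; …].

T1 = [1 0 0 0; 0 -1 0 0; 0 0 -1 0; 0 0 0 1]
T2·T1 = [-3/5 0 -4/5 0; 0 -1 0 0; -4/5 0 3/5 0; 0 0 0 1]
T3·…·T1 = [-3/13 12/13 -4/13 0; -36/65 -5/13 -48/65 0; -4/5 0 3/5 0; 0 0 0 1]
T4·…·T1 = [-9/26 18/13 -6/13 0; 108/65 15/13 144/65 0; -2/5 0 3/10 0; 0 0 0 1]

T = [-9/26 18/13 -6/13 0; 108/65 15/13 144/65 0; -2/5 0 3/10 0; 0 0 0 1]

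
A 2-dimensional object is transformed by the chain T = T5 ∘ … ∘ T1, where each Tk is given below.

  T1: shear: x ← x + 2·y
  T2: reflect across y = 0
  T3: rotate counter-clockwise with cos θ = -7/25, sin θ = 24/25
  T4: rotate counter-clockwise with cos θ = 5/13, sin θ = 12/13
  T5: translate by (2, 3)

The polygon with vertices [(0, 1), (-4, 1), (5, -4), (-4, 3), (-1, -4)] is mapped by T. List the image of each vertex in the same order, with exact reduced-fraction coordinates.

T1 shear: x ← x + 2·y: (0, 1) → (2, 1); (-4, 1) → (-2, 1); (5, -4) → (-3, -4); (-4, 3) → (2, 3); (-1, -4) → (-9, -4)
T2 reflect across y = 0: (2, 1) → (2, -1); (-2, 1) → (-2, -1); (-3, -4) → (-3, 4); (2, 3) → (2, -3); (-9, -4) → (-9, 4)
T3 rotate counter-clockwise with cos θ = -7/25, sin θ = 24/25: (2, -1) → (2/5, 11/5); (-2, -1) → (38/25, -41/25); (-3, 4) → (-3, -4); (2, -3) → (58/25, 69/25); (-9, 4) → (-33/25, -244/25)
T4 rotate counter-clockwise with cos θ = 5/13, sin θ = 12/13: (2/5, 11/5) → (-122/65, 79/65); (38/25, -41/25) → (682/325, 251/325); (-3, -4) → (33/13, -56/13); (58/25, 69/25) → (-538/325, 1041/325); (-33/25, -244/25) → (2763/325, -1616/325)
T5 translate by (2, 3): (-122/65, 79/65) → (8/65, 274/65); (682/325, 251/325) → (1332/325, 1226/325); (33/13, -56/13) → (59/13, -17/13); (-538/325, 1041/325) → (112/325, 2016/325); (2763/325, -1616/325) → (3413/325, -641/325)

image vertices: (8/65, 274/65), (1332/325, 1226/325), (59/13, -17/13), (112/325, 2016/325), (3413/325, -641/325)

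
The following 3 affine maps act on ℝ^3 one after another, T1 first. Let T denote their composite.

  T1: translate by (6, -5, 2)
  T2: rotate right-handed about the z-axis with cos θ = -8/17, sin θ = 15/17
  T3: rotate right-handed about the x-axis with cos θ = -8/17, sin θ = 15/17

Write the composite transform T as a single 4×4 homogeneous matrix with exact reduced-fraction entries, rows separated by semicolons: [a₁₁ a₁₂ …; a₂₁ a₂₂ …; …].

T1 = [1 0 0 6; 0 1 0 -5; 0 0 1 2; 0 0 0 1]
T2·T1 = [-8/17 -15/17 0 27/17; 15/17 -8/17 0 130/17; 0 0 1 2; 0 0 0 1]
T3·…·T1 = [-8/17 -15/17 0 27/17; -120/289 64/289 -15/17 -1550/289; 225/289 -120/289 -8/17 1678/289; 0 0 0 1]

T = [-8/17 -15/17 0 27/17; -120/289 64/289 -15/17 -1550/289; 225/289 -120/289 -8/17 1678/289; 0 0 0 1]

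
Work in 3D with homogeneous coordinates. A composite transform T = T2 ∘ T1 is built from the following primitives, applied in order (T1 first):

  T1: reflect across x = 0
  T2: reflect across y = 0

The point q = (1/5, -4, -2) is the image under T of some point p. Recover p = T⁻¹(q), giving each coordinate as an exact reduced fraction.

p = (-1/5, 4, -2)

T1 = [-1 0 0 0; 0 1 0 0; 0 0 1 0; 0 0 0 1]
T2·T1 = [-1 0 0 0; 0 -1 0 0; 0 0 1 0; 0 0 0 1]
det M = 1; M⁻¹ = [-1 0 0 0; 0 -1 0 0; 0 0 1 0; 0 0 0 1]
M⁻¹ · (1/5, -4, -2)ᵀ = (-1/5, 4, -2)ᵀ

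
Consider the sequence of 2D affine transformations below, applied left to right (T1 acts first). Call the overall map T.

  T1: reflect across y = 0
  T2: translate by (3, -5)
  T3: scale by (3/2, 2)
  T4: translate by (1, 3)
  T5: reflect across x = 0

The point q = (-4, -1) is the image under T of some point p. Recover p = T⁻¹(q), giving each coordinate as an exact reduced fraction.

T1 = [1 0 0; 0 -1 0; 0 0 1]
T2·T1 = [1 0 3; 0 -1 -5; 0 0 1]
T3·…·T1 = [3/2 0 9/2; 0 -2 -10; 0 0 1]
T4·…·T1 = [3/2 0 11/2; 0 -2 -7; 0 0 1]
T5·…·T1 = [-3/2 0 -11/2; 0 -2 -7; 0 0 1]
det M = 3; M⁻¹ = [-2/3 0 -11/3; 0 -1/2 -7/2; 0 0 1]
M⁻¹ · (-4, -1)ᵀ = (-1, -3)ᵀ

p = (-1, -3)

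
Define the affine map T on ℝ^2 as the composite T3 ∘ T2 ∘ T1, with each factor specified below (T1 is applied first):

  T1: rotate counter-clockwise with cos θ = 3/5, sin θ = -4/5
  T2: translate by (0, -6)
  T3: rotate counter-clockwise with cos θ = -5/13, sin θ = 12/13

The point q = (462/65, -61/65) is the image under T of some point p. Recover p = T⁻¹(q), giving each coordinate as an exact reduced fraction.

T1 = [3/5 4/5 0; -4/5 3/5 0; 0 0 1]
T2·T1 = [3/5 4/5 0; -4/5 3/5 -6; 0 0 1]
T3·…·T1 = [33/65 -56/65 72/13; 56/65 33/65 30/13; 0 0 1]
det M = 1; M⁻¹ = [33/65 56/65 -24/5; -56/65 33/65 18/5; 0 0 1]
M⁻¹ · (462/65, -61/65)ᵀ = (-2, -3)ᵀ

p = (-2, -3)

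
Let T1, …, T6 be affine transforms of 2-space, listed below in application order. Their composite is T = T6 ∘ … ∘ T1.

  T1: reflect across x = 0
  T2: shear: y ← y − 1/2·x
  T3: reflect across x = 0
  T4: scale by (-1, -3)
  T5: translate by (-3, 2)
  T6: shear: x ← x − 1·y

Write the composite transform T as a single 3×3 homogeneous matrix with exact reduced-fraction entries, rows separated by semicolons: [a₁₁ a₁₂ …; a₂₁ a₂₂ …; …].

T1 = [-1 0 0; 0 1 0; 0 0 1]
T2·T1 = [-1 0 0; 1/2 1 0; 0 0 1]
T3·…·T1 = [1 0 0; 1/2 1 0; 0 0 1]
T4·…·T1 = [-1 0 0; -3/2 -3 0; 0 0 1]
T5·…·T1 = [-1 0 -3; -3/2 -3 2; 0 0 1]
T6·…·T1 = [1/2 3 -5; -3/2 -3 2; 0 0 1]

T = [1/2 3 -5; -3/2 -3 2; 0 0 1]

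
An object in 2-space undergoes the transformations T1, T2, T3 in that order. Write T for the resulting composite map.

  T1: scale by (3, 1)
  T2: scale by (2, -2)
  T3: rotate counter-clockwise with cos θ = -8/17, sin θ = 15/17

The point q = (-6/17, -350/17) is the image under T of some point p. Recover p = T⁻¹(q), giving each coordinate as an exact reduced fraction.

p = (-3, -5)

T1 = [3 0 0; 0 1 0; 0 0 1]
T2·T1 = [6 0 0; 0 -2 0; 0 0 1]
T3·…·T1 = [-48/17 30/17 0; 90/17 16/17 0; 0 0 1]
det M = -12; M⁻¹ = [-4/51 5/34 0; 15/34 4/17 0; 0 0 1]
M⁻¹ · (-6/17, -350/17)ᵀ = (-3, -5)ᵀ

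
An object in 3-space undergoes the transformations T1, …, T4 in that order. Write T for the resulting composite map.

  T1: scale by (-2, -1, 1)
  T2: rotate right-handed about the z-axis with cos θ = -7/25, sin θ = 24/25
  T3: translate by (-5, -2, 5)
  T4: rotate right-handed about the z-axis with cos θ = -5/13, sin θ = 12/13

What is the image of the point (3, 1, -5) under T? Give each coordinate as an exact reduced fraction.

T1 scale by (-2, -1, 1): (3, 1, -5) → (-6, -1, -5)
T2 rotate right-handed about the z-axis with cos θ = -7/25, sin θ = 24/25: (-6, -1, -5) → (66/25, -137/25, -5)
T3 translate by (-5, -2, 5): (66/25, -137/25, -5) → (-59/25, -187/25, 0)
T4 rotate right-handed about the z-axis with cos θ = -5/13, sin θ = 12/13: (-59/25, -187/25, 0) → (2539/325, 227/325, 0)

T(p) = (2539/325, 227/325, 0)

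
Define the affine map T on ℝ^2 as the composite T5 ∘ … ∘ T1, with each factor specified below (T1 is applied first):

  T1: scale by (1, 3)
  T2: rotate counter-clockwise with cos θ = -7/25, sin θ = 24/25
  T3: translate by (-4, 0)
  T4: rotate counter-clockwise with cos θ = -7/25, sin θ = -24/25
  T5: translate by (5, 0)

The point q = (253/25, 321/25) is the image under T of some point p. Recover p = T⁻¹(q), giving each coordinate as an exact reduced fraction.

T1 = [1 0 0; 0 3 0; 0 0 1]
T2·T1 = [-7/25 -72/25 0; 24/25 -21/25 0; 0 0 1]
T3·…·T1 = [-7/25 -72/25 -4; 24/25 -21/25 0; 0 0 1]
T4·…·T1 = [1 0 28/25; 0 3 96/25; 0 0 1]
T5·…·T1 = [1 0 153/25; 0 3 96/25; 0 0 1]
det M = 3; M⁻¹ = [1 0 -153/25; 0 1/3 -32/25; 0 0 1]
M⁻¹ · (253/25, 321/25)ᵀ = (4, 3)ᵀ

p = (4, 3)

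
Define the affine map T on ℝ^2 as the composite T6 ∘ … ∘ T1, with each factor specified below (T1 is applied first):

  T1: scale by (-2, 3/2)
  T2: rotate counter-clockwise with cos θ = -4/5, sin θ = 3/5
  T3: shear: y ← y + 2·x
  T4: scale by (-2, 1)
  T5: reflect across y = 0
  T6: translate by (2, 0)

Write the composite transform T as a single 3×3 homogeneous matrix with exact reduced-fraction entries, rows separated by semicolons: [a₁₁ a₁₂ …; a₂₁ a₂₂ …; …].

T1 = [-2 0 0; 0 3/2 0; 0 0 1]
T2·T1 = [8/5 -9/10 0; -6/5 -6/5 0; 0 0 1]
T3·…·T1 = [8/5 -9/10 0; 2 -3 0; 0 0 1]
T4·…·T1 = [-16/5 9/5 0; 2 -3 0; 0 0 1]
T5·…·T1 = [-16/5 9/5 0; -2 3 0; 0 0 1]
T6·…·T1 = [-16/5 9/5 2; -2 3 0; 0 0 1]

T = [-16/5 9/5 2; -2 3 0; 0 0 1]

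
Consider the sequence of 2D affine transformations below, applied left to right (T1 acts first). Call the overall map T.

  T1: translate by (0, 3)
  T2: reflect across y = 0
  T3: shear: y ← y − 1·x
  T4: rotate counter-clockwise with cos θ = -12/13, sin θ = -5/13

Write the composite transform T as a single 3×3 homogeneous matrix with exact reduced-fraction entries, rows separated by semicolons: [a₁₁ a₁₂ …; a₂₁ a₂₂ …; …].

T1 = [1 0 0; 0 1 3; 0 0 1]
T2·T1 = [1 0 0; 0 -1 -3; 0 0 1]
T3·…·T1 = [1 0 0; -1 -1 -3; 0 0 1]
T4·…·T1 = [-17/13 -5/13 -15/13; 7/13 12/13 36/13; 0 0 1]

T = [-17/13 -5/13 -15/13; 7/13 12/13 36/13; 0 0 1]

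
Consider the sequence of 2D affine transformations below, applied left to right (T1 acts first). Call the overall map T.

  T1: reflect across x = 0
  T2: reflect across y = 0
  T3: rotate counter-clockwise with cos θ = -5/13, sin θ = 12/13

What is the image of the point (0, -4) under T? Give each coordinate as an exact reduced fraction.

T(p) = (-48/13, -20/13)

T1 reflect across x = 0: (0, -4) → (0, -4)
T2 reflect across y = 0: (0, -4) → (0, 4)
T3 rotate counter-clockwise with cos θ = -5/13, sin θ = 12/13: (0, 4) → (-48/13, -20/13)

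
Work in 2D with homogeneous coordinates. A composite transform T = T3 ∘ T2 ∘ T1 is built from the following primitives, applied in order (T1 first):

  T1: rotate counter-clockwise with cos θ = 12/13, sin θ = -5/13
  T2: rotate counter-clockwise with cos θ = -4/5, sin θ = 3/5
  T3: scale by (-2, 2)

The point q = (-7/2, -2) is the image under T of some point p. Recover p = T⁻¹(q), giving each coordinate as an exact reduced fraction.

p = (-7/4, -1)

T1 = [12/13 5/13 0; -5/13 12/13 0; 0 0 1]
T2·T1 = [-33/65 -56/65 0; 56/65 -33/65 0; 0 0 1]
T3·…·T1 = [66/65 112/65 0; 112/65 -66/65 0; 0 0 1]
det M = -4; M⁻¹ = [33/130 28/65 0; 28/65 -33/130 0; 0 0 1]
M⁻¹ · (-7/2, -2)ᵀ = (-7/4, -1)ᵀ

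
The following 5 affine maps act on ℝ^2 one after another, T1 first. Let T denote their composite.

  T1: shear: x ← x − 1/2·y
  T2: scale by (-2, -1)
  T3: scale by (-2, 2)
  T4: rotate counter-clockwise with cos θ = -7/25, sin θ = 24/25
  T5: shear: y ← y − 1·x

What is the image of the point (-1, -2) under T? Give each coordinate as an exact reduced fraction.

T1 shear: x ← x − 1/2·y: (-1, -2) → (0, -2)
T2 scale by (-2, -1): (0, -2) → (0, 2)
T3 scale by (-2, 2): (0, 2) → (0, 4)
T4 rotate counter-clockwise with cos θ = -7/25, sin θ = 24/25: (0, 4) → (-96/25, -28/25)
T5 shear: y ← y − 1·x: (-96/25, -28/25) → (-96/25, 68/25)

T(p) = (-96/25, 68/25)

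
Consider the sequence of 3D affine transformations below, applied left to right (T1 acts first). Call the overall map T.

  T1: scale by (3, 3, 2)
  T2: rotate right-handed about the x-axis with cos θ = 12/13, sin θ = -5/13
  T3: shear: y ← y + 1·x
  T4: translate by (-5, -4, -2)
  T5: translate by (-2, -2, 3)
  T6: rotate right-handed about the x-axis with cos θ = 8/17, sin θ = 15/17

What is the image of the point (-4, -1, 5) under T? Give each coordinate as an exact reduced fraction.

T1 scale by (3, 3, 2): (-4, -1, 5) → (-12, -3, 10)
T2 rotate right-handed about the x-axis with cos θ = 12/13, sin θ = -5/13: (-12, -3, 10) → (-12, 14/13, 135/13)
T3 shear: y ← y + 1·x: (-12, 14/13, 135/13) → (-12, -142/13, 135/13)
T4 translate by (-5, -4, -2): (-12, -142/13, 135/13) → (-17, -194/13, 109/13)
T5 translate by (-2, -2, 3): (-17, -194/13, 109/13) → (-19, -220/13, 148/13)
T6 rotate right-handed about the x-axis with cos θ = 8/17, sin θ = 15/17: (-19, -220/13, 148/13) → (-19, -3980/221, -2116/221)

T(p) = (-19, -3980/221, -2116/221)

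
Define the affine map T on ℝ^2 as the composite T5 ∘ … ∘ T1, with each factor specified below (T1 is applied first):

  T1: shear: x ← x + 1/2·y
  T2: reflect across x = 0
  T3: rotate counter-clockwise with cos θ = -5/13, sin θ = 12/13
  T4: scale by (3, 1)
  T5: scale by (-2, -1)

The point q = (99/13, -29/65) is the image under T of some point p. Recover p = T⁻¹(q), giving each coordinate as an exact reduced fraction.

p = (-7/5, 1)

T1 = [1 1/2 0; 0 1 0; 0 0 1]
T2·T1 = [-1 -1/2 0; 0 1 0; 0 0 1]
T3·…·T1 = [5/13 -19/26 0; -12/13 -11/13 0; 0 0 1]
T4·…·T1 = [15/13 -57/26 0; -12/13 -11/13 0; 0 0 1]
T5·…·T1 = [-30/13 57/13 0; 12/13 11/13 0; 0 0 1]
det M = -6; M⁻¹ = [-11/78 19/26 0; 2/13 5/13 0; 0 0 1]
M⁻¹ · (99/13, -29/65)ᵀ = (-7/5, 1)ᵀ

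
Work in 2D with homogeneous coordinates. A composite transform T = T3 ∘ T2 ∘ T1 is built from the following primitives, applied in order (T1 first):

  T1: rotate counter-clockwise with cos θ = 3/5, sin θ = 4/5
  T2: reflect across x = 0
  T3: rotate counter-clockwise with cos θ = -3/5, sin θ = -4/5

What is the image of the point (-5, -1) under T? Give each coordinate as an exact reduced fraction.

T(p) = (-5, 1)

T1 rotate counter-clockwise with cos θ = 3/5, sin θ = 4/5: (-5, -1) → (-11/5, -23/5)
T2 reflect across x = 0: (-11/5, -23/5) → (11/5, -23/5)
T3 rotate counter-clockwise with cos θ = -3/5, sin θ = -4/5: (11/5, -23/5) → (-5, 1)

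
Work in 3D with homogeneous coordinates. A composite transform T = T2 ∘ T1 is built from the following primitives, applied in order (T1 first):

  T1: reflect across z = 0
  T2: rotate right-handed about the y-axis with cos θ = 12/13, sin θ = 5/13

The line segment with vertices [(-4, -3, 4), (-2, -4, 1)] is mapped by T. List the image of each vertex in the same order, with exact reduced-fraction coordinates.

image vertices: (-68/13, -3, -28/13), (-29/13, -4, -2/13)

T1 reflect across z = 0: (-4, -3, 4) → (-4, -3, -4); (-2, -4, 1) → (-2, -4, -1)
T2 rotate right-handed about the y-axis with cos θ = 12/13, sin θ = 5/13: (-4, -3, -4) → (-68/13, -3, -28/13); (-2, -4, -1) → (-29/13, -4, -2/13)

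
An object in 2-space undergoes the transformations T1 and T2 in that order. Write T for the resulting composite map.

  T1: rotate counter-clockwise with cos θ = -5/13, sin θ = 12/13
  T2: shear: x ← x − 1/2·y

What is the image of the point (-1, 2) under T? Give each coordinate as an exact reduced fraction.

T(p) = (-8/13, -22/13)

T1 rotate counter-clockwise with cos θ = -5/13, sin θ = 12/13: (-1, 2) → (-19/13, -22/13)
T2 shear: x ← x − 1/2·y: (-19/13, -22/13) → (-8/13, -22/13)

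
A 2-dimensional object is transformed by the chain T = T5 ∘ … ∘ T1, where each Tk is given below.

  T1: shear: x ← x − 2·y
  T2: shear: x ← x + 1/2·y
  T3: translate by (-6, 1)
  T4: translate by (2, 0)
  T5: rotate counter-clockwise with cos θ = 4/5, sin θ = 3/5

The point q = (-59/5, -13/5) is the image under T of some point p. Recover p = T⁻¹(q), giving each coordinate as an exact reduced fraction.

p = (-1, 4)

T1 = [1 -2 0; 0 1 0; 0 0 1]
T2·T1 = [1 -3/2 0; 0 1 0; 0 0 1]
T3·…·T1 = [1 -3/2 -6; 0 1 1; 0 0 1]
T4·…·T1 = [1 -3/2 -4; 0 1 1; 0 0 1]
T5·…·T1 = [4/5 -9/5 -19/5; 3/5 -1/10 -8/5; 0 0 1]
det M = 1; M⁻¹ = [-1/10 9/5 5/2; -3/5 4/5 -1; 0 0 1]
M⁻¹ · (-59/5, -13/5)ᵀ = (-1, 4)ᵀ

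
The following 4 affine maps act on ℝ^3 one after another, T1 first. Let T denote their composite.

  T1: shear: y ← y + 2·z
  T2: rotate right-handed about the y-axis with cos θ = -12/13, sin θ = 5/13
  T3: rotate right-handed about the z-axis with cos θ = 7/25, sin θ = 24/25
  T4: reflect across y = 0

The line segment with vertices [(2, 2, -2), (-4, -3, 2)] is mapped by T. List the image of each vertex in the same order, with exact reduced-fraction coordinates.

image vertices: (386/325, 998/325, 14/13), (94/325, -1483/325, -4/13)

T1 shear: y ← y + 2·z: (2, 2, -2) → (2, -2, -2); (-4, -3, 2) → (-4, 1, 2)
T2 rotate right-handed about the y-axis with cos θ = -12/13, sin θ = 5/13: (2, -2, -2) → (-34/13, -2, 14/13); (-4, 1, 2) → (58/13, 1, -4/13)
T3 rotate right-handed about the z-axis with cos θ = 7/25, sin θ = 24/25: (-34/13, -2, 14/13) → (386/325, -998/325, 14/13); (58/13, 1, -4/13) → (94/325, 1483/325, -4/13)
T4 reflect across y = 0: (386/325, -998/325, 14/13) → (386/325, 998/325, 14/13); (94/325, 1483/325, -4/13) → (94/325, -1483/325, -4/13)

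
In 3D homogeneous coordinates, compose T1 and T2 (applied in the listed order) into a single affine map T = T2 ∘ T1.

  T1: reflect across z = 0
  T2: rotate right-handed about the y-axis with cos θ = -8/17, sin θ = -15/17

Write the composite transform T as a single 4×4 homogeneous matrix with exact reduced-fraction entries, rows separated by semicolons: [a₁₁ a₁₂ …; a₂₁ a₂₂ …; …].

T1 = [1 0 0 0; 0 1 0 0; 0 0 -1 0; 0 0 0 1]
T2·T1 = [-8/17 0 15/17 0; 0 1 0 0; 15/17 0 8/17 0; 0 0 0 1]

T = [-8/17 0 15/17 0; 0 1 0 0; 15/17 0 8/17 0; 0 0 0 1]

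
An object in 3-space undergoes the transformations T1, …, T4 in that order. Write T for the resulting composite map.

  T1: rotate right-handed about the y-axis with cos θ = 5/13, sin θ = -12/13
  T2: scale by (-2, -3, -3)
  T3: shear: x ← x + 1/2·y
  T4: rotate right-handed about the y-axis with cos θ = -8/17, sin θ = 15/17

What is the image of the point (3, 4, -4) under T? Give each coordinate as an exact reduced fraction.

T1 rotate right-handed about the y-axis with cos θ = 5/13, sin θ = -12/13: (3, 4, -4) → (63/13, 4, 16/13)
T2 scale by (-2, -3, -3): (63/13, 4, 16/13) → (-126/13, -12, -48/13)
T3 shear: x ← x + 1/2·y: (-126/13, -12, -48/13) → (-204/13, -12, -48/13)
T4 rotate right-handed about the y-axis with cos θ = -8/17, sin θ = 15/17: (-204/13, -12, -48/13) → (912/221, -12, 3444/221)

T(p) = (912/221, -12, 3444/221)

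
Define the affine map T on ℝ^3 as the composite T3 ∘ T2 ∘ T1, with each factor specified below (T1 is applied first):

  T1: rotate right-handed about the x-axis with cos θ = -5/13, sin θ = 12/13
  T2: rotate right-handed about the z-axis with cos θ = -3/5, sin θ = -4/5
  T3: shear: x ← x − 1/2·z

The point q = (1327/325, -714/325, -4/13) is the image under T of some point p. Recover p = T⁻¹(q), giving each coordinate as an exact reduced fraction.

p = (-3/5, -2, -4)

T1 = [1 0 0 0; 0 -5/13 -12/13 0; 0 12/13 -5/13 0; 0 0 0 1]
T2·T1 = [-3/5 -4/13 -48/65 0; -4/5 3/13 36/65 0; 0 12/13 -5/13 0; 0 0 0 1]
T3·…·T1 = [-3/5 -10/13 -71/130 0; -4/5 3/13 36/65 0; 0 12/13 -5/13 0; 0 0 0 1]
det M = 1; M⁻¹ = [-3/5 -4/5 -3/10 0; -4/13 3/13 10/13 0; -48/65 36/65 -49/65 0; 0 0 0 1]
M⁻¹ · (1327/325, -714/325, -4/13)ᵀ = (-3/5, -2, -4)ᵀ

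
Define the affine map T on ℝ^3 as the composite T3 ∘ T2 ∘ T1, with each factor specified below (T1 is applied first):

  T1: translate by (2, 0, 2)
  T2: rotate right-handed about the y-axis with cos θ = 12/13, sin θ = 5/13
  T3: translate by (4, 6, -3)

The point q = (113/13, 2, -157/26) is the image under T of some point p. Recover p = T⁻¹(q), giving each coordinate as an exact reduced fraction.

T1 = [1 0 0 2; 0 1 0 0; 0 0 1 2; 0 0 0 1]
T2·T1 = [12/13 0 5/13 34/13; 0 1 0 0; -5/13 0 12/13 14/13; 0 0 0 1]
T3·…·T1 = [12/13 0 5/13 86/13; 0 1 0 6; -5/13 0 12/13 -25/13; 0 0 0 1]
det M = 1; M⁻¹ = [12/13 0 -5/13 -89/13; 0 1 0 -6; 5/13 0 12/13 -10/13; 0 0 0 1]
M⁻¹ · (113/13, 2, -157/26)ᵀ = (7/2, -4, -3)ᵀ

p = (7/2, -4, -3)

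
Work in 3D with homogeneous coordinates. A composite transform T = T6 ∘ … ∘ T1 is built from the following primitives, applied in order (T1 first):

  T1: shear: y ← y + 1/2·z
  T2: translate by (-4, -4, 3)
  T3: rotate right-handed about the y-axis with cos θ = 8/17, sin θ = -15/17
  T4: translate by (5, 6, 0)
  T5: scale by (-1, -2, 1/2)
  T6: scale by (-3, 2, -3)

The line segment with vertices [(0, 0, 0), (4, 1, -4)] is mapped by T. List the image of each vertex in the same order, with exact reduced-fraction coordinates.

T1 shear: y ← y + 1/2·z: (0, 0, 0) → (0, 0, 0); (4, 1, -4) → (4, -1, -4)
T2 translate by (-4, -4, 3): (0, 0, 0) → (-4, -4, 3); (4, -1, -4) → (0, -5, -1)
T3 rotate right-handed about the y-axis with cos θ = 8/17, sin θ = -15/17: (-4, -4, 3) → (-77/17, -4, -36/17); (0, -5, -1) → (15/17, -5, -8/17)
T4 translate by (5, 6, 0): (-77/17, -4, -36/17) → (8/17, 2, -36/17); (15/17, -5, -8/17) → (100/17, 1, -8/17)
T5 scale by (-1, -2, 1/2): (8/17, 2, -36/17) → (-8/17, -4, -18/17); (100/17, 1, -8/17) → (-100/17, -2, -4/17)
T6 scale by (-3, 2, -3): (-8/17, -4, -18/17) → (24/17, -8, 54/17); (-100/17, -2, -4/17) → (300/17, -4, 12/17)

image vertices: (24/17, -8, 54/17), (300/17, -4, 12/17)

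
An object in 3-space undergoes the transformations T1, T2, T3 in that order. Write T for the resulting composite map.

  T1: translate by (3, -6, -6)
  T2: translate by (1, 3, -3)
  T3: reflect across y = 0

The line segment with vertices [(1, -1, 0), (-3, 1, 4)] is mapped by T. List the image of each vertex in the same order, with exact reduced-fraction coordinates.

T1 translate by (3, -6, -6): (1, -1, 0) → (4, -7, -6); (-3, 1, 4) → (0, -5, -2)
T2 translate by (1, 3, -3): (4, -7, -6) → (5, -4, -9); (0, -5, -2) → (1, -2, -5)
T3 reflect across y = 0: (5, -4, -9) → (5, 4, -9); (1, -2, -5) → (1, 2, -5)

image vertices: (5, 4, -9), (1, 2, -5)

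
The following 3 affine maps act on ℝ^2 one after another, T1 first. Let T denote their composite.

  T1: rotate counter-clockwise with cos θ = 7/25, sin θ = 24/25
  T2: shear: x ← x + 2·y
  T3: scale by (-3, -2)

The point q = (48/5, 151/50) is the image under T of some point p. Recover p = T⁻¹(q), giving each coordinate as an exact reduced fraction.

p = (-3/2, -1/4)

T1 = [7/25 -24/25 0; 24/25 7/25 0; 0 0 1]
T2·T1 = [11/5 -2/5 0; 24/25 7/25 0; 0 0 1]
T3·…·T1 = [-33/5 6/5 0; -48/25 -14/25 0; 0 0 1]
det M = 6; M⁻¹ = [-7/75 -1/5 0; 8/25 -11/10 0; 0 0 1]
M⁻¹ · (48/5, 151/50)ᵀ = (-3/2, -1/4)ᵀ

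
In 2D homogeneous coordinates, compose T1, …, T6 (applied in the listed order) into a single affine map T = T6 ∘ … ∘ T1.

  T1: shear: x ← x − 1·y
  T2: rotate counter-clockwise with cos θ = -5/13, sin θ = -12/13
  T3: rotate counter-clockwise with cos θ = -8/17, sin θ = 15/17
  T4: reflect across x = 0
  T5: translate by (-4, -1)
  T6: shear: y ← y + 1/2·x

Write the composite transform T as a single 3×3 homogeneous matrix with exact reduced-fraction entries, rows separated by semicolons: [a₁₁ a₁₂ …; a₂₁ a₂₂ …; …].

T = [-220/221 241/221 -4; -89/221 639/442 -3; 0 0 1]

T1 = [1 -1 0; 0 1 0; 0 0 1]
T2·T1 = [-5/13 17/13 0; -12/13 7/13 0; 0 0 1]
T3·…·T1 = [220/221 -241/221 0; 21/221 199/221 0; 0 0 1]
T4·…·T1 = [-220/221 241/221 0; 21/221 199/221 0; 0 0 1]
T5·…·T1 = [-220/221 241/221 -4; 21/221 199/221 -1; 0 0 1]
T6·…·T1 = [-220/221 241/221 -4; -89/221 639/442 -3; 0 0 1]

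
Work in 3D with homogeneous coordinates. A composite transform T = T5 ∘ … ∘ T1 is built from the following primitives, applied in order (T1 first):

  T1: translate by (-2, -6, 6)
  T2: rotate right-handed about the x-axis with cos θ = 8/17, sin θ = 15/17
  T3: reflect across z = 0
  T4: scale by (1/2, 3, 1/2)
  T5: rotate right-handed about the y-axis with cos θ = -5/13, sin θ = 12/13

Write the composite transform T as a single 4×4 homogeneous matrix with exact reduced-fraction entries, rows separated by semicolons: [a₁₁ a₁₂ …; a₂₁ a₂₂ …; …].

T1 = [1 0 0 -2; 0 1 0 -6; 0 0 1 6; 0 0 0 1]
T2·T1 = [1 0 0 -2; 0 8/17 -15/17 -138/17; 0 15/17 8/17 -42/17; 0 0 0 1]
T3·…·T1 = [1 0 0 -2; 0 8/17 -15/17 -138/17; 0 -15/17 -8/17 42/17; 0 0 0 1]
T4·…·T1 = [1/2 0 0 -1; 0 24/17 -45/17 -414/17; 0 -15/34 -4/17 21/17; 0 0 0 1]
T5·…·T1 = [-5/26 -90/221 -48/221 337/221; 0 24/17 -45/17 -414/17; -6/13 75/442 20/221 99/221; 0 0 0 1]

T = [-5/26 -90/221 -48/221 337/221; 0 24/17 -45/17 -414/17; -6/13 75/442 20/221 99/221; 0 0 0 1]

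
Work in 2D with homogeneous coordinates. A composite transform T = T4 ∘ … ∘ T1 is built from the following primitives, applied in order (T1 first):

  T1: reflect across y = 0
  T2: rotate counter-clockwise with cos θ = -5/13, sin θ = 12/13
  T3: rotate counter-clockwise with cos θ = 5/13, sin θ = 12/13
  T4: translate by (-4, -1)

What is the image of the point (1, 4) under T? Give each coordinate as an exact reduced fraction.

T1 reflect across y = 0: (1, 4) → (1, -4)
T2 rotate counter-clockwise with cos θ = -5/13, sin θ = 12/13: (1, -4) → (43/13, 32/13)
T3 rotate counter-clockwise with cos θ = 5/13, sin θ = 12/13: (43/13, 32/13) → (-1, 4)
T4 translate by (-4, -1): (-1, 4) → (-5, 3)

T(p) = (-5, 3)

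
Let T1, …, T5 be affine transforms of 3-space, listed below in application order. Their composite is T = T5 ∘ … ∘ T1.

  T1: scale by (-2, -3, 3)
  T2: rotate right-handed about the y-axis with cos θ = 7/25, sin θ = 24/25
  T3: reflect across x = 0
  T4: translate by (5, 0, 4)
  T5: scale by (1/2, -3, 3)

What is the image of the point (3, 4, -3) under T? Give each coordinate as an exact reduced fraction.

T1 scale by (-2, -3, 3): (3, 4, -3) → (-6, -12, -9)
T2 rotate right-handed about the y-axis with cos θ = 7/25, sin θ = 24/25: (-6, -12, -9) → (-258/25, -12, 81/25)
T3 reflect across x = 0: (-258/25, -12, 81/25) → (258/25, -12, 81/25)
T4 translate by (5, 0, 4): (258/25, -12, 81/25) → (383/25, -12, 181/25)
T5 scale by (1/2, -3, 3): (383/25, -12, 181/25) → (383/50, 36, 543/25)

T(p) = (383/50, 36, 543/25)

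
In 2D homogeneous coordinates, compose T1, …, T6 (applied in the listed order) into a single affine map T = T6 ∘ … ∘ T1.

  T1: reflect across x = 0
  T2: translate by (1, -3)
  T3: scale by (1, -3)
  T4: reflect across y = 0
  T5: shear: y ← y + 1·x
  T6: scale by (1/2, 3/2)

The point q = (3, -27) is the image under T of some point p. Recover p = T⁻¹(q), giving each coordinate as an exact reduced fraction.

T1 = [-1 0 0; 0 1 0; 0 0 1]
T2·T1 = [-1 0 1; 0 1 -3; 0 0 1]
T3·…·T1 = [-1 0 1; 0 -3 9; 0 0 1]
T4·…·T1 = [-1 0 1; 0 3 -9; 0 0 1]
T5·…·T1 = [-1 0 1; -1 3 -8; 0 0 1]
T6·…·T1 = [-1/2 0 1/2; -3/2 9/2 -12; 0 0 1]
det M = -9/4; M⁻¹ = [-2 0 1; -2/3 2/9 3; 0 0 1]
M⁻¹ · (3, -27)ᵀ = (-5, -5)ᵀ

p = (-5, -5)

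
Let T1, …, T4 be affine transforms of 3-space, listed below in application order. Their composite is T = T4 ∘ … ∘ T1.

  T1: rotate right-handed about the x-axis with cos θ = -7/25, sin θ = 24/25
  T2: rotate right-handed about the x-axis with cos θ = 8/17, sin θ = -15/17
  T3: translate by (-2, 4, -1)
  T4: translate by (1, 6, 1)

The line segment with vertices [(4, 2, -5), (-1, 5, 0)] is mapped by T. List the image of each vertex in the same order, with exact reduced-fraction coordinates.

T1 rotate right-handed about the x-axis with cos θ = -7/25, sin θ = 24/25: (4, 2, -5) → (4, 106/25, 83/25); (-1, 5, 0) → (-1, -7/5, 24/5)
T2 rotate right-handed about the x-axis with cos θ = 8/17, sin θ = -15/17: (4, 106/25, 83/25) → (4, 2093/425, -926/425); (-1, -7/5, 24/5) → (-1, 304/85, 297/85)
T3 translate by (-2, 4, -1): (4, 2093/425, -926/425) → (2, 3793/425, -1351/425); (-1, 304/85, 297/85) → (-3, 644/85, 212/85)
T4 translate by (1, 6, 1): (2, 3793/425, -1351/425) → (3, 6343/425, -926/425); (-3, 644/85, 212/85) → (-2, 1154/85, 297/85)

image vertices: (3, 6343/425, -926/425), (-2, 1154/85, 297/85)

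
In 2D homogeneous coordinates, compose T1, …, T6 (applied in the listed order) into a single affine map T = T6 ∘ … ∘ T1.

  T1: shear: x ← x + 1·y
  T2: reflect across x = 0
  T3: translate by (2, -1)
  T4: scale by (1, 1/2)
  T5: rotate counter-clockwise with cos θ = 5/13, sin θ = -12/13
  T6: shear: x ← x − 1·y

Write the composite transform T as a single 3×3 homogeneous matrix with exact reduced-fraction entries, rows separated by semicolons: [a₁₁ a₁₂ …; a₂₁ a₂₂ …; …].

T1 = [1 1 0; 0 1 0; 0 0 1]
T2·T1 = [-1 -1 0; 0 1 0; 0 0 1]
T3·…·T1 = [-1 -1 2; 0 1 -1; 0 0 1]
T4·…·T1 = [-1 -1 2; 0 1/2 -1/2; 0 0 1]
T5·…·T1 = [-5/13 1/13 4/13; 12/13 29/26 -53/26; 0 0 1]
T6·…·T1 = [-17/13 -27/26 61/26; 12/13 29/26 -53/26; 0 0 1]

T = [-17/13 -27/26 61/26; 12/13 29/26 -53/26; 0 0 1]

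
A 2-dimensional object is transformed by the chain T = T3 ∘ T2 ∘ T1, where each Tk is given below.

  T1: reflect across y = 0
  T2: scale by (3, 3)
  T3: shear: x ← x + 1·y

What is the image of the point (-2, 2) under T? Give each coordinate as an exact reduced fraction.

T(p) = (-12, -6)

T1 reflect across y = 0: (-2, 2) → (-2, -2)
T2 scale by (3, 3): (-2, -2) → (-6, -6)
T3 shear: x ← x + 1·y: (-6, -6) → (-12, -6)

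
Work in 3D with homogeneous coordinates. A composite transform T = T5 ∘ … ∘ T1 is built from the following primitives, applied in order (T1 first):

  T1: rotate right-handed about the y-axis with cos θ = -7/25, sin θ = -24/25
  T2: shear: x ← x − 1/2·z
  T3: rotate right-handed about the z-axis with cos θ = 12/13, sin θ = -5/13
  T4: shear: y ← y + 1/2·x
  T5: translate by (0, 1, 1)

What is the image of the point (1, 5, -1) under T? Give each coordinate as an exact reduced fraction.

T1 rotate right-handed about the y-axis with cos θ = -7/25, sin θ = -24/25: (1, 5, -1) → (17/25, 5, 31/25)
T2 shear: x ← x − 1/2·z: (17/25, 5, 31/25) → (3/50, 5, 31/25)
T3 rotate right-handed about the z-axis with cos θ = 12/13, sin θ = -5/13: (3/50, 5, 31/25) → (643/325, 597/130, 31/25)
T4 shear: y ← y + 1/2·x: (643/325, 597/130, 31/25) → (643/325, 1814/325, 31/25)
T5 translate by (0, 1, 1): (643/325, 1814/325, 31/25) → (643/325, 2139/325, 56/25)

T(p) = (643/325, 2139/325, 56/25)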